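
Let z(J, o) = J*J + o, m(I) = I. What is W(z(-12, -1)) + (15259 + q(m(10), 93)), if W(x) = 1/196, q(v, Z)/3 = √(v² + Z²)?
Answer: 2990765/196 + 3*√8749 ≈ 15540.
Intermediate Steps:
z(J, o) = o + J² (z(J, o) = J² + o = o + J²)
q(v, Z) = 3*√(Z² + v²) (q(v, Z) = 3*√(v² + Z²) = 3*√(Z² + v²))
W(x) = 1/196
W(z(-12, -1)) + (15259 + q(m(10), 93)) = 1/196 + (15259 + 3*√(93² + 10²)) = 1/196 + (15259 + 3*√(8649 + 100)) = 1/196 + (15259 + 3*√8749) = 2990765/196 + 3*√8749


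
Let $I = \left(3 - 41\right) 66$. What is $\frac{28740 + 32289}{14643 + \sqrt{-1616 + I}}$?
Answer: $\frac{893647647}{214421573} - \frac{122058 i \sqrt{1031}}{214421573} \approx 4.1677 - 0.018278 i$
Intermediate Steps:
$I = -2508$ ($I = \left(-38\right) 66 = -2508$)
$\frac{28740 + 32289}{14643 + \sqrt{-1616 + I}} = \frac{28740 + 32289}{14643 + \sqrt{-1616 - 2508}} = \frac{61029}{14643 + \sqrt{-4124}} = \frac{61029}{14643 + 2 i \sqrt{1031}}$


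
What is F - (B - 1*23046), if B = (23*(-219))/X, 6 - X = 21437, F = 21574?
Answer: 956246183/21431 ≈ 44620.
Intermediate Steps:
X = -21431 (X = 6 - 1*21437 = 6 - 21437 = -21431)
B = 5037/21431 (B = (23*(-219))/(-21431) = -5037*(-1/21431) = 5037/21431 ≈ 0.23503)
F - (B - 1*23046) = 21574 - (5037/21431 - 1*23046) = 21574 - (5037/21431 - 23046) = 21574 - 1*(-493893789/21431) = 21574 + 493893789/21431 = 956246183/21431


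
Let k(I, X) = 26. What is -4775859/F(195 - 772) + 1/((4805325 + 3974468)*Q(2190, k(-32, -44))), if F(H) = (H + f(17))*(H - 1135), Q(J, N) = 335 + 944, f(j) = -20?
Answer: -17876605773186703/3825706580389936 ≈ -4.6728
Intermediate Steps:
Q(J, N) = 1279
F(H) = (-1135 + H)*(-20 + H) (F(H) = (H - 20)*(H - 1135) = (-20 + H)*(-1135 + H) = (-1135 + H)*(-20 + H))
-4775859/F(195 - 772) + 1/((4805325 + 3974468)*Q(2190, k(-32, -44))) = -4775859/(22700 + (195 - 772)**2 - 1155*(195 - 772)) + 1/((4805325 + 3974468)*1279) = -4775859/(22700 + (-577)**2 - 1155*(-577)) + (1/1279)/8779793 = -4775859/(22700 + 332929 + 666435) + (1/8779793)*(1/1279) = -4775859/1022064 + 1/11229355247 = -4775859*1/1022064 + 1/11229355247 = -1591953/340688 + 1/11229355247 = -17876605773186703/3825706580389936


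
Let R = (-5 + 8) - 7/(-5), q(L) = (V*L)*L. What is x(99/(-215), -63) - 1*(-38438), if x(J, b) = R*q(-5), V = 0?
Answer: 38438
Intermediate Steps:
q(L) = 0 (q(L) = (0*L)*L = 0*L = 0)
R = 22/5 (R = 3 - 7*(-⅕) = 3 + 7/5 = 22/5 ≈ 4.4000)
x(J, b) = 0 (x(J, b) = (22/5)*0 = 0)
x(99/(-215), -63) - 1*(-38438) = 0 - 1*(-38438) = 0 + 38438 = 38438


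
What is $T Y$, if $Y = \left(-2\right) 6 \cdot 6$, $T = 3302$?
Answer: $-237744$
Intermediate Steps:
$Y = -72$ ($Y = \left(-12\right) 6 = -72$)
$T Y = 3302 \left(-72\right) = -237744$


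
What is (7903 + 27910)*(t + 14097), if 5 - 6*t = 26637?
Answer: 1037681675/3 ≈ 3.4589e+8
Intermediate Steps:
t = -13316/3 (t = 5/6 - 1/6*26637 = 5/6 - 8879/2 = -13316/3 ≈ -4438.7)
(7903 + 27910)*(t + 14097) = (7903 + 27910)*(-13316/3 + 14097) = 35813*(28975/3) = 1037681675/3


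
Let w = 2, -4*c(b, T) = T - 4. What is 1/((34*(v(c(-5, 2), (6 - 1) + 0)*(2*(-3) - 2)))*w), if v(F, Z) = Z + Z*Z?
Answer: -1/16320 ≈ -6.1275e-5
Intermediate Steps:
c(b, T) = 1 - T/4 (c(b, T) = -(T - 4)/4 = -(-4 + T)/4 = 1 - T/4)
v(F, Z) = Z + Z²
1/((34*(v(c(-5, 2), (6 - 1) + 0)*(2*(-3) - 2)))*w) = 1/((34*((((6 - 1) + 0)*(1 + ((6 - 1) + 0)))*(2*(-3) - 2)))*2) = 1/((34*(((5 + 0)*(1 + (5 + 0)))*(-6 - 2)))*2) = 1/((34*((5*(1 + 5))*(-8)))*2) = 1/((34*((5*6)*(-8)))*2) = 1/((34*(30*(-8)))*2) = 1/((34*(-240))*2) = 1/(-8160*2) = 1/(-16320) = -1/16320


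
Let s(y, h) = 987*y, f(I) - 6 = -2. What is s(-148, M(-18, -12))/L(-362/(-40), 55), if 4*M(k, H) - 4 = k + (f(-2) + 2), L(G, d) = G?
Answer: -2921520/181 ≈ -16141.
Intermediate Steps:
f(I) = 4 (f(I) = 6 - 2 = 4)
M(k, H) = 5/2 + k/4 (M(k, H) = 1 + (k + (4 + 2))/4 = 1 + (k + 6)/4 = 1 + (6 + k)/4 = 1 + (3/2 + k/4) = 5/2 + k/4)
s(-148, M(-18, -12))/L(-362/(-40), 55) = (987*(-148))/((-362/(-40))) = -146076/((-362*(-1/40))) = -146076/181/20 = -146076*20/181 = -2921520/181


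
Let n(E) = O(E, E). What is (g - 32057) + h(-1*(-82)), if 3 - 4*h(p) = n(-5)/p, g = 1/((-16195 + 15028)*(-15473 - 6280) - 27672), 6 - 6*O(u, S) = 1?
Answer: -177750849915303/5544966608 ≈ -32056.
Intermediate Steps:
O(u, S) = ⅚ (O(u, S) = 1 - ⅙*1 = 1 - ⅙ = ⅚)
n(E) = ⅚
g = 1/25358079 (g = 1/(-1167*(-21753) - 27672) = 1/(25385751 - 27672) = 1/25358079 ≈ 3.9435e-8)
h(p) = ¾ - 5/(24*p)
(g - 32057) + h(-1*(-82)) = (1/25358079 - 32057) + (-5 + 18*(-1*(-82)))/(24*((-1*(-82)))) = -812903938502/25358079 + (1/24)*(-5 + 18*82)/82 = -812903938502/25358079 + (1/24)*(1/82)*(-5 + 1476) = -812903938502/25358079 + (1/24)*(1/82)*1471 = -812903938502/25358079 + 1471/1968 = -177750849915303/5544966608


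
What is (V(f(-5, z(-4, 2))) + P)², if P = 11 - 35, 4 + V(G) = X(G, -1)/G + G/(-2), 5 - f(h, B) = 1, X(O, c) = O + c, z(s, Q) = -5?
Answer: 13689/16 ≈ 855.56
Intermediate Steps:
f(h, B) = 4 (f(h, B) = 5 - 1*1 = 5 - 1 = 4)
V(G) = -4 - G/2 + (-1 + G)/G (V(G) = -4 + ((G - 1)/G + G/(-2)) = -4 + ((-1 + G)/G + G*(-½)) = -4 + ((-1 + G)/G - G/2) = -4 + (-G/2 + (-1 + G)/G) = -4 - G/2 + (-1 + G)/G)
P = -24
(V(f(-5, z(-4, 2))) + P)² = ((-3 - 1/4 - ½*4) - 24)² = ((-3 - 1*¼ - 2) - 24)² = ((-3 - ¼ - 2) - 24)² = (-21/4 - 24)² = (-117/4)² = 13689/16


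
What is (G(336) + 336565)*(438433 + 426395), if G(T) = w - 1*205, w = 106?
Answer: 290985217848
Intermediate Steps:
G(T) = -99 (G(T) = 106 - 1*205 = 106 - 205 = -99)
(G(336) + 336565)*(438433 + 426395) = (-99 + 336565)*(438433 + 426395) = 336466*864828 = 290985217848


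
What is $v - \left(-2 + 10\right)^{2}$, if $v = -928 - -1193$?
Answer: $201$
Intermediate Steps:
$v = 265$ ($v = -928 + 1193 = 265$)
$v - \left(-2 + 10\right)^{2} = 265 - \left(-2 + 10\right)^{2} = 265 - 8^{2} = 265 - 64 = 201$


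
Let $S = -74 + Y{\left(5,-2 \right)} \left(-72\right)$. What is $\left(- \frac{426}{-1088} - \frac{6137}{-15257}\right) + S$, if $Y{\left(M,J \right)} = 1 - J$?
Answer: $- \frac{126334529}{436832} \approx -289.21$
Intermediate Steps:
$S = -290$ ($S = -74 + \left(1 - -2\right) \left(-72\right) = -74 + \left(1 + 2\right) \left(-72\right) = -74 + 3 \left(-72\right) = -74 - 216 = -290$)
$\left(- \frac{426}{-1088} - \frac{6137}{-15257}\right) + S = \left(- \frac{426}{-1088} - \frac{6137}{-15257}\right) - 290 = \left(\left(-426\right) \left(- \frac{1}{1088}\right) - - \frac{323}{803}\right) - 290 = \left(\frac{213}{544} + \frac{323}{803}\right) - 290 = \frac{346751}{436832} - 290 = - \frac{126334529}{436832}$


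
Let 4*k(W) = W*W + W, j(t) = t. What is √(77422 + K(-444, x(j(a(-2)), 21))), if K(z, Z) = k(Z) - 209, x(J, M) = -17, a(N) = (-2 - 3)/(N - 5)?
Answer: √77281 ≈ 277.99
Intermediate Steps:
a(N) = -5/(-5 + N)
k(W) = W/4 + W²/4 (k(W) = (W*W + W)/4 = (W² + W)/4 = (W + W²)/4 = W/4 + W²/4)
K(z, Z) = -209 + Z*(1 + Z)/4 (K(z, Z) = Z*(1 + Z)/4 - 209 = -209 + Z*(1 + Z)/4)
√(77422 + K(-444, x(j(a(-2)), 21))) = √(77422 + (-209 + (¼)*(-17)*(1 - 17))) = √(77422 + (-209 + (¼)*(-17)*(-16))) = √(77422 + (-209 + 68)) = √(77422 - 141) = √77281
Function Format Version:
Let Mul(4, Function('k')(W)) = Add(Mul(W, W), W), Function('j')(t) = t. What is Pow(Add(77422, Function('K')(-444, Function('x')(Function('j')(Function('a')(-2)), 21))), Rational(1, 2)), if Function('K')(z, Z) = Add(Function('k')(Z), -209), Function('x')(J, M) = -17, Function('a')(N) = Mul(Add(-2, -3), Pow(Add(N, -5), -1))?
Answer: Pow(77281, Rational(1, 2)) ≈ 277.99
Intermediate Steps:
Function('a')(N) = Mul(-5, Pow(Add(-5, N), -1))
Function('k')(W) = Add(Mul(Rational(1, 4), W), Mul(Rational(1, 4), Pow(W, 2))) (Function('k')(W) = Mul(Rational(1, 4), Add(Mul(W, W), W)) = Mul(Rational(1, 4), Add(Pow(W, 2), W)) = Mul(Rational(1, 4), Add(W, Pow(W, 2))) = Add(Mul(Rational(1, 4), W), Mul(Rational(1, 4), Pow(W, 2))))
Function('K')(z, Z) = Add(-209, Mul(Rational(1, 4), Z, Add(1, Z))) (Function('K')(z, Z) = Add(Mul(Rational(1, 4), Z, Add(1, Z)), -209) = Add(-209, Mul(Rational(1, 4), Z, Add(1, Z))))
Pow(Add(77422, Function('K')(-444, Function('x')(Function('j')(Function('a')(-2)), 21))), Rational(1, 2)) = Pow(Add(77422, Add(-209, Mul(Rational(1, 4), -17, Add(1, -17)))), Rational(1, 2)) = Pow(Add(77422, Add(-209, Mul(Rational(1, 4), -17, -16))), Rational(1, 2)) = Pow(Add(77422, Add(-209, 68)), Rational(1, 2)) = Pow(Add(77422, -141), Rational(1, 2)) = Pow(77281, Rational(1, 2))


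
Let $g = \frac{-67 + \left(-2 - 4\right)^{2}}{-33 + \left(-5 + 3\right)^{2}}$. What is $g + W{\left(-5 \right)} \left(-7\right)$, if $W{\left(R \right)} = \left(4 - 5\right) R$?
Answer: $- \frac{984}{29} \approx -33.931$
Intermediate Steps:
$W{\left(R \right)} = - R$
$g = \frac{31}{29}$ ($g = \frac{-67 + \left(-6\right)^{2}}{-33 + \left(-2\right)^{2}} = \frac{-67 + 36}{-33 + 4} = - \frac{31}{-29} = \left(-31\right) \left(- \frac{1}{29}\right) = \frac{31}{29} \approx 1.069$)
$g + W{\left(-5 \right)} \left(-7\right) = \frac{31}{29} + \left(-1\right) \left(-5\right) \left(-7\right) = \frac{31}{29} + 5 \left(-7\right) = \frac{31}{29} - 35 = - \frac{984}{29}$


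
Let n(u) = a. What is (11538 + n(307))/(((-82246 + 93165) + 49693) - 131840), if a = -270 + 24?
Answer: -2823/17807 ≈ -0.15853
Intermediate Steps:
a = -246
n(u) = -246
(11538 + n(307))/(((-82246 + 93165) + 49693) - 131840) = (11538 - 246)/(((-82246 + 93165) + 49693) - 131840) = 11292/((10919 + 49693) - 131840) = 11292/(60612 - 131840) = 11292/(-71228) = 11292*(-1/71228) = -2823/17807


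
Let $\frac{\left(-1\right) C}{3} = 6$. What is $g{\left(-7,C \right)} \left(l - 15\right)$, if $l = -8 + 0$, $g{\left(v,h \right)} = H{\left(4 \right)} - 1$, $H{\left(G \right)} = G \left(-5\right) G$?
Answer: $1863$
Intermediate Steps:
$H{\left(G \right)} = - 5 G^{2}$ ($H{\left(G \right)} = - 5 G G = - 5 G^{2}$)
$C = -18$ ($C = \left(-3\right) 6 = -18$)
$g{\left(v,h \right)} = -81$ ($g{\left(v,h \right)} = - 5 \cdot 4^{2} - 1 = \left(-5\right) 16 - 1 = -80 - 1 = -81$)
$l = -8$
$g{\left(-7,C \right)} \left(l - 15\right) = - 81 \left(-8 - 15\right) = \left(-81\right) \left(-23\right) = 1863$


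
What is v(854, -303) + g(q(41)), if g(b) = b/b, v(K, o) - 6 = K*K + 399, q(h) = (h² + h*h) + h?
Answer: 729722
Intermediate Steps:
q(h) = h + 2*h² (q(h) = (h² + h²) + h = 2*h² + h = h + 2*h²)
v(K, o) = 405 + K² (v(K, o) = 6 + (K*K + 399) = 6 + (K² + 399) = 6 + (399 + K²) = 405 + K²)
g(b) = 1
v(854, -303) + g(q(41)) = (405 + 854²) + 1 = (405 + 729316) + 1 = 729721 + 1 = 729722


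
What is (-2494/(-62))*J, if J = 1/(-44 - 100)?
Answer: -1247/4464 ≈ -0.27935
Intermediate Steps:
J = -1/144 (J = 1/(-144) = -1/144 ≈ -0.0069444)
(-2494/(-62))*J = -2494/(-62)*(-1/144) = -2494*(-1)/62*(-1/144) = -58*(-43/62)*(-1/144) = (1247/31)*(-1/144) = -1247/4464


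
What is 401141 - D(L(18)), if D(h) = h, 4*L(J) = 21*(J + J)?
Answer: 400952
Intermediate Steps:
L(J) = 21*J/2 (L(J) = (21*(J + J))/4 = (21*(2*J))/4 = (42*J)/4 = 21*J/2)
401141 - D(L(18)) = 401141 - 21*18/2 = 401141 - 1*189 = 401141 - 189 = 400952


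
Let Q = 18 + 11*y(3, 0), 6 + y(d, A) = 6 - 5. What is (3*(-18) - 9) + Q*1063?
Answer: -39394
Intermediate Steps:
y(d, A) = -5 (y(d, A) = -6 + (6 - 5) = -6 + 1 = -5)
Q = -37 (Q = 18 + 11*(-5) = 18 - 55 = -37)
(3*(-18) - 9) + Q*1063 = (3*(-18) - 9) - 37*1063 = (-54 - 9) - 39331 = -63 - 39331 = -39394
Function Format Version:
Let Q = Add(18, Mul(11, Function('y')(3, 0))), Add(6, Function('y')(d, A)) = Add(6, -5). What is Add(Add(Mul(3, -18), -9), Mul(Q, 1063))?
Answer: -39394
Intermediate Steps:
Function('y')(d, A) = -5 (Function('y')(d, A) = Add(-6, Add(6, -5)) = Add(-6, 1) = -5)
Q = -37 (Q = Add(18, Mul(11, -5)) = Add(18, -55) = -37)
Add(Add(Mul(3, -18), -9), Mul(Q, 1063)) = Add(Add(Mul(3, -18), -9), Mul(-37, 1063)) = Add(Add(-54, -9), -39331) = Add(-63, -39331) = -39394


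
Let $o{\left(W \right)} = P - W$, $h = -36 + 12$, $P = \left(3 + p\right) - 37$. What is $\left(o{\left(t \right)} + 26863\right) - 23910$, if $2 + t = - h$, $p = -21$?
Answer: $2876$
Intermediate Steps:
$P = -55$ ($P = \left(3 - 21\right) - 37 = -18 - 37 = -55$)
$h = -24$
$t = 22$ ($t = -2 - -24 = -2 + 24 = 22$)
$o{\left(W \right)} = -55 - W$
$\left(o{\left(t \right)} + 26863\right) - 23910 = \left(\left(-55 - 22\right) + 26863\right) - 23910 = \left(-77 + 26863\right) - 23910 = 26786 - 23910 = 2876$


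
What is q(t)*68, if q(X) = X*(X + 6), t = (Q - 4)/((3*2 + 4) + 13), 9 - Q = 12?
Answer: -62356/529 ≈ -117.88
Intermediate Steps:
Q = -3 (Q = 9 - 1*12 = 9 - 12 = -3)
t = -7/23 (t = (-3 - 4)/((3*2 + 4) + 13) = -7/((6 + 4) + 13) = -7/(10 + 13) = -7/23 ≈ -0.30435)
q(X) = X*(6 + X)
q(t)*68 = -7*(6 - 7/23)/23*68 = -7/23*131/23*68 = -917/529*68 = -62356/529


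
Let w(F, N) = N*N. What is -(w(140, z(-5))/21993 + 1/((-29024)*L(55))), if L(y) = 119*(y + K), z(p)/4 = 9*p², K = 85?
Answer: -130555756792669/3544830567040 ≈ -36.830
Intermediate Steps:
z(p) = 36*p² (z(p) = 4*(9*p²) = 36*p²)
w(F, N) = N²
L(y) = 10115 + 119*y (L(y) = 119*(y + 85) = 119*(85 + y) = 10115 + 119*y)
-(w(140, z(-5))/21993 + 1/((-29024)*L(55))) = -((36*(-5)²)²/21993 + 1/((-29024)*(10115 + 119*55))) = -((36*25)²*(1/21993) - 1/(29024*(10115 + 6545))) = -(900²*(1/21993) - 1/29024/16660) = -(810000*(1/21993) - 1/29024*1/16660) = -(270000/7331 - 1/483539840) = -1*130555756792669/3544830567040 = -130555756792669/3544830567040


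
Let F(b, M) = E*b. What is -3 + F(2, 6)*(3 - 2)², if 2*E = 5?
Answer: 2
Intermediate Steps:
E = 5/2 (E = (½)*5 = 5/2 ≈ 2.5000)
F(b, M) = 5*b/2
-3 + F(2, 6)*(3 - 2)² = -3 + ((5/2)*2)*(3 - 2)² = -3 + 5*1² = -3 + 5*1 = -3 + 5 = 2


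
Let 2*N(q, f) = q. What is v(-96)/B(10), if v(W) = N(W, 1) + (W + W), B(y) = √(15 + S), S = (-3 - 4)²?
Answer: -30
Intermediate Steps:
N(q, f) = q/2
S = 49 (S = (-7)² = 49)
B(y) = 8 (B(y) = √(15 + 49) = √64 = 8)
v(W) = 5*W/2 (v(W) = W/2 + (W + W) = W/2 + 2*W = 5*W/2)
v(-96)/B(10) = ((5/2)*(-96))/8 = -240*⅛ = -30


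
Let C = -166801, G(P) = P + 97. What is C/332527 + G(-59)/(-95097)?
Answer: -15874910723/31622320119 ≈ -0.50202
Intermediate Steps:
G(P) = 97 + P
C/332527 + G(-59)/(-95097) = -166801/332527 + (97 - 59)/(-95097) = -166801*1/332527 + 38*(-1/95097) = -166801/332527 - 38/95097 = -15874910723/31622320119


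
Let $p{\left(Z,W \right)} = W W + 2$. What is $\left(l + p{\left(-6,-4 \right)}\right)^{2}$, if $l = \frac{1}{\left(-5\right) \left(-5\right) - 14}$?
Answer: $\frac{39601}{121} \approx 327.28$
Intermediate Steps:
$p{\left(Z,W \right)} = 2 + W^{2}$ ($p{\left(Z,W \right)} = W^{2} + 2 = 2 + W^{2}$)
$l = \frac{1}{11}$ ($l = \frac{1}{25 - 14} = \frac{1}{11} \approx 0.090909$)
$\left(l + p{\left(-6,-4 \right)}\right)^{2} = \left(\frac{1}{11} + \left(2 + \left(-4\right)^{2}\right)\right)^{2} = \left(\frac{1}{11} + \left(2 + 16\right)\right)^{2} = \left(\frac{1}{11} + 18\right)^{2} = \left(\frac{199}{11}\right)^{2} = \frac{39601}{121}$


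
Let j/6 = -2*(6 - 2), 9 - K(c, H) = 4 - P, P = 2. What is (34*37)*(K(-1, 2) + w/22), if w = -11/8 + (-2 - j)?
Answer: 999481/88 ≈ 11358.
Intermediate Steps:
K(c, H) = 7 (K(c, H) = 9 - (4 - 1*2) = 9 - (4 - 2) = 9 - 1*2 = 9 - 2 = 7)
j = -48 (j = 6*(-2*(6 - 2)) = 6*(-2*4) = 6*(-8) = -48)
w = 357/8 (w = -11/8 + (-2 - 1*(-48)) = -11*1/8 + (-2 + 48) = -11/8 + 46 = 357/8 ≈ 44.625)
(34*37)*(K(-1, 2) + w/22) = (34*37)*(7 + (357/8)/22) = 1258*(7 + (357/8)*(1/22)) = 1258*(7 + 357/176) = 1258*(1589/176) = 999481/88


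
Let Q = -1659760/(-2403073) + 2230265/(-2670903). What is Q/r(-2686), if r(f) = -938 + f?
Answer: 926431641065/23260190582946456 ≈ 3.9829e-5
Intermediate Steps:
Q = -926431641065/6418374884919 (Q = -1659760*(-1/2403073) + 2230265*(-1/2670903) = 1659760/2403073 - 2230265/2670903 = -926431641065/6418374884919 ≈ -0.14434)
Q/r(-2686) = -926431641065/(6418374884919*(-938 - 2686)) = -926431641065/6418374884919/(-3624) = -926431641065/6418374884919*(-1/3624) = 926431641065/23260190582946456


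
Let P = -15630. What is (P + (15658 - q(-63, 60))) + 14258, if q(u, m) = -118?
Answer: 14404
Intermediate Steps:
(P + (15658 - q(-63, 60))) + 14258 = (-15630 + (15658 - 1*(-118))) + 14258 = (-15630 + (15658 + 118)) + 14258 = (-15630 + 15776) + 14258 = 146 + 14258 = 14404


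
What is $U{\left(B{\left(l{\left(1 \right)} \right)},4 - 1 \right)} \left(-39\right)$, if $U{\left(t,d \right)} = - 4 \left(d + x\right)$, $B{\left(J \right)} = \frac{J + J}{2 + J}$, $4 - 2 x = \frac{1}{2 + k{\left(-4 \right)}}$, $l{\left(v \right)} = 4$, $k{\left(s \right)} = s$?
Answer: $819$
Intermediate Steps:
$x = \frac{9}{4}$ ($x = 2 - \frac{1}{2 \left(2 - 4\right)} = 2 - \frac{1}{2 \left(-2\right)} = 2 - - \frac{1}{4} = 2 + \frac{1}{4} = \frac{9}{4} \approx 2.25$)
$B{\left(J \right)} = \frac{2 J}{2 + J}$
$U{\left(t,d \right)} = -9 - 4 d$ ($U{\left(t,d \right)} = - 4 \left(d + \frac{9}{4}\right) = - 4 \left(\frac{9}{4} + d\right) = -9 - 4 d$)
$U{\left(B{\left(l{\left(1 \right)} \right)},4 - 1 \right)} \left(-39\right) = \left(-9 - 4 \left(4 - 1\right)\right) \left(-39\right) = \left(-9 - 12\right) \left(-39\right) = \left(-21\right) \left(-39\right) = 819$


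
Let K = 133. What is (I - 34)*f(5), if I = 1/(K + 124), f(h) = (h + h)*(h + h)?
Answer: -873700/257 ≈ -3399.6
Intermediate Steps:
f(h) = 4*h² (f(h) = (2*h)*(2*h) = 4*h²)
I = 1/257 (I = 1/(133 + 124) = 1/257 ≈ 0.0038911)
(I - 34)*f(5) = (1/257 - 34)*(4*5²) = -34948*25/257 = -8737/257*100 = -873700/257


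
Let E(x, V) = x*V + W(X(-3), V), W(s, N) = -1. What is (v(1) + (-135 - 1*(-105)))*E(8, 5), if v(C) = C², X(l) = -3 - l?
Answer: -1131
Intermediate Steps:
E(x, V) = -1 + V*x (E(x, V) = x*V - 1 = V*x - 1 = -1 + V*x)
(v(1) + (-135 - 1*(-105)))*E(8, 5) = (1² + (-135 - 1*(-105)))*(-1 + 5*8) = (1 + (-135 + 105))*(-1 + 40) = (1 - 30)*39 = -29*39 = -1131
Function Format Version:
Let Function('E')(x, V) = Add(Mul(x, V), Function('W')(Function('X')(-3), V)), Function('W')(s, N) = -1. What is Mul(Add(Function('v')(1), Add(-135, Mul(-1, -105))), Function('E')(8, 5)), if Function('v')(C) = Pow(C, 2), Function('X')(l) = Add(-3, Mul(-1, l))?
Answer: -1131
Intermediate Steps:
Function('E')(x, V) = Add(-1, Mul(V, x)) (Function('E')(x, V) = Add(Mul(x, V), -1) = Add(Mul(V, x), -1) = Add(-1, Mul(V, x)))
Mul(Add(Function('v')(1), Add(-135, Mul(-1, -105))), Function('E')(8, 5)) = Mul(Add(Pow(1, 2), Add(-135, Mul(-1, -105))), Add(-1, Mul(5, 8))) = Mul(Add(1, Add(-135, 105)), Add(-1, 40)) = Mul(Add(1, -30), 39) = Mul(-29, 39) = -1131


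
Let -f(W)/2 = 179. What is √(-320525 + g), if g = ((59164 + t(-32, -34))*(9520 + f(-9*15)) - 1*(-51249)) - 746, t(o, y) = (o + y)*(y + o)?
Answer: √581700218 ≈ 24118.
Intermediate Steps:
t(o, y) = (o + y)² (t(o, y) = (o + y)*(o + y) = (o + y)²)
f(W) = -358 (f(W) = -2*179 = -358)
g = 582020743 (g = ((59164 + (-32 - 34)²)*(9520 - 358) - 1*(-51249)) - 746 = ((59164 + (-66)²)*9162 + 51249) - 746 = ((59164 + 4356)*9162 + 51249) - 746 = (63520*9162 + 51249) - 746 = (581970240 + 51249) - 746 = 582021489 - 746 = 582020743)
√(-320525 + g) = √(-320525 + 582020743) = √581700218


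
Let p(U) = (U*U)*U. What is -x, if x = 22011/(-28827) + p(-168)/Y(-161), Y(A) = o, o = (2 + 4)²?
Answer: 1265627945/9609 ≈ 1.3171e+5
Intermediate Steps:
o = 36 (o = 6² = 36)
Y(A) = 36
p(U) = U³ (p(U) = U²*U = U³)
x = -1265627945/9609 (x = 22011/(-28827) + (-168)³/36 = 22011*(-1/28827) - 4741632*1/36 = -7337/9609 - 131712 = -1265627945/9609 ≈ -1.3171e+5)
-x = -1*(-1265627945/9609) = 1265627945/9609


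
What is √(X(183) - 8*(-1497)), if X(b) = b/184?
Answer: 27*√139058/92 ≈ 109.44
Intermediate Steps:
X(b) = b/184 (X(b) = b*(1/184) = b/184)
√(X(183) - 8*(-1497)) = √((1/184)*183 - 8*(-1497)) = √(183/184 + 11976) = √(2203767/184) = 27*√139058/92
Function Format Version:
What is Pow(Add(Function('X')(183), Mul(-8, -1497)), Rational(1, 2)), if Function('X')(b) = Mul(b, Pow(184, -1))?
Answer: Mul(Rational(27, 92), Pow(139058, Rational(1, 2))) ≈ 109.44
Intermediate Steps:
Function('X')(b) = Mul(Rational(1, 184), b) (Function('X')(b) = Mul(b, Rational(1, 184)) = Mul(Rational(1, 184), b))
Pow(Add(Function('X')(183), Mul(-8, -1497)), Rational(1, 2)) = Pow(Add(Mul(Rational(1, 184), 183), Mul(-8, -1497)), Rational(1, 2)) = Pow(Add(Rational(183, 184), 11976), Rational(1, 2)) = Pow(Rational(2203767, 184), Rational(1, 2)) = Mul(Rational(27, 92), Pow(139058, Rational(1, 2)))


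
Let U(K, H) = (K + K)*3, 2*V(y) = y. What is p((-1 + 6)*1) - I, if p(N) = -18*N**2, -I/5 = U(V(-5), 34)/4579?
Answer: -2060625/4579 ≈ -450.02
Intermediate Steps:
V(y) = y/2
U(K, H) = 6*K (U(K, H) = (2*K)*3 = 6*K)
I = 75/4579 (I = -5*6*((1/2)*(-5))/4579 = -5*6*(-5/2)/4579 = -(-75)/4579 = -5*(-15/4579) = 75/4579 ≈ 0.016379)
p((-1 + 6)*1) - I = -18*(-1 + 6)**2 - 1*75/4579 = -18*(5*1)**2 - 75/4579 = -18*5**2 - 75/4579 = -18*25 - 75/4579 = -450 - 75/4579 = -2060625/4579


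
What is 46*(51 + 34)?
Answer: 3910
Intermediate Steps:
46*(51 + 34) = 46*85 = 3910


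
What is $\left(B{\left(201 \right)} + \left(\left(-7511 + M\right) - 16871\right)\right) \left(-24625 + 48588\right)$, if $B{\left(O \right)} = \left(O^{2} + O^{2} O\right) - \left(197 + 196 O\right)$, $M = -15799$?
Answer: $193650466564$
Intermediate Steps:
$B{\left(O \right)} = -197 + O^{2} + O^{3} - 196 O$ ($B{\left(O \right)} = \left(O^{2} + O^{3}\right) - \left(197 + 196 O\right) = -197 + O^{2} + O^{3} - 196 O$)
$\left(B{\left(201 \right)} + \left(\left(-7511 + M\right) - 16871\right)\right) \left(-24625 + 48588\right) = \left(\left(-197 + 201^{2} + 201^{3} - 39396\right) - 40181\right) \left(-24625 + 48588\right) = \left(\left(-197 + 40401 + 8120601 - 39396\right) - 40181\right) 23963 = \left(8121409 - 40181\right) 23963 = 8081228 \cdot 23963 = 193650466564$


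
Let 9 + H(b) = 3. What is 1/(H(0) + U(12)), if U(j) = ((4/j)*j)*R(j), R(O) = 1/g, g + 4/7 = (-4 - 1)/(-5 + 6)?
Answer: -39/262 ≈ -0.14885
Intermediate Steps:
H(b) = -6 (H(b) = -9 + 3 = -6)
g = -39/7 (g = -4/7 + (-4 - 1)/(-5 + 6) = -4/7 - 5/1 = -4/7 - 5*1 = -4/7 - 5 = -39/7 ≈ -5.5714)
R(O) = -7/39 (R(O) = 1/(-39/7) = -7/39)
U(j) = -28/39 (U(j) = ((4/j)*j)*(-7/39) = 4*(-7/39) = -28/39)
1/(H(0) + U(12)) = 1/(-6 - 28/39) = 1/(-262/39) = -39/262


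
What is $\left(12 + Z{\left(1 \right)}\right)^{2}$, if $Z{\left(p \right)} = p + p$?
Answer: $196$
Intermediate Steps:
$Z{\left(p \right)} = 2 p$
$\left(12 + Z{\left(1 \right)}\right)^{2} = \left(12 + 2 \cdot 1\right)^{2} = \left(12 + 2\right)^{2} = 14^{2} = 196$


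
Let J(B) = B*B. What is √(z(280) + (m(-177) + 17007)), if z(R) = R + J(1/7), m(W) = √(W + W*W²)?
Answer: √(847064 + 49*I*√5545410)/7 ≈ 131.78 + 8.9346*I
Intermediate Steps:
m(W) = √(W + W³)
J(B) = B²
z(R) = 1/49 + R (z(R) = R + (1/7)² = R + (⅐)² = R + 1/49 = 1/49 + R)
√(z(280) + (m(-177) + 17007)) = √((1/49 + 280) + (√(-177 + (-177)³) + 17007)) = √(13721/49 + (√(-177 - 5545233) + 17007)) = √(13721/49 + (√(-5545410) + 17007)) = √(13721/49 + (I*√5545410 + 17007)) = √(13721/49 + (17007 + I*√5545410)) = √(847064/49 + I*√5545410)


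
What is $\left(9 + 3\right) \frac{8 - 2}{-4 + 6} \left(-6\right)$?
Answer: $-216$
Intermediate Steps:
$\left(9 + 3\right) \frac{8 - 2}{-4 + 6} \left(-6\right) = 12 \cdot \frac{6}{2} \left(-6\right) = 12 \cdot 6 \cdot \frac{1}{2} \left(-6\right) = 12 \cdot 3 \left(-6\right) = 36 \left(-6\right) = -216$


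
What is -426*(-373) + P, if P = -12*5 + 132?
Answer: 158970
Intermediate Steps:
P = 72 (P = -60 + 132 = 72)
-426*(-373) + P = -426*(-373) + 72 = 158898 + 72 = 158970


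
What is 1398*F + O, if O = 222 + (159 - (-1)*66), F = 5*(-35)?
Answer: -244203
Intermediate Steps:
F = -175
O = 447 (O = 222 + (159 - 1*(-66)) = 222 + (159 + 66) = 222 + 225 = 447)
1398*F + O = 1398*(-175) + 447 = -244650 + 447 = -244203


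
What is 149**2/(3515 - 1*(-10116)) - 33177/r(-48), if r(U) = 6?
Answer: -150700827/27262 ≈ -5527.9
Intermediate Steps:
149**2/(3515 - 1*(-10116)) - 33177/r(-48) = 149**2/(3515 - 1*(-10116)) - 33177/6 = 22201/(3515 + 10116) - 33177*1/6 = 22201/13631 - 11059/2 = -150700827/27262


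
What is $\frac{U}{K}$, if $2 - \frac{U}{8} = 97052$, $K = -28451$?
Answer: $\frac{776400}{28451} \approx 27.289$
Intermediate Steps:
$U = -776400$ ($U = 16 - 776416 = -776400$)
$\frac{U}{K} = - \frac{776400}{-28451} = \left(-776400\right) \left(- \frac{1}{28451}\right) = \frac{776400}{28451}$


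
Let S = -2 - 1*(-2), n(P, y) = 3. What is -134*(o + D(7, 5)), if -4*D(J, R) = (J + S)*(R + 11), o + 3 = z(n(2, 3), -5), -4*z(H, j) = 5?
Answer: 8643/2 ≈ 4321.5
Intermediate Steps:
S = 0 (S = -2 + 2 = 0)
z(H, j) = -5/4 (z(H, j) = -¼*5 = -5/4)
o = -17/4 (o = -3 - 5/4 = -17/4 ≈ -4.2500)
D(J, R) = -J*(11 + R)/4 (D(J, R) = -(J + 0)*(R + 11)/4 = -J*(11 + R)/4)
-134*(o + D(7, 5)) = -134*(-17/4 + (¼)*7*(-11 - 1*5)) = -134*(-17/4 + (¼)*7*(-11 - 5)) = -134*(-17/4 + (¼)*7*(-16)) = -134*(-17/4 - 28) = -134*(-129/4) = 8643/2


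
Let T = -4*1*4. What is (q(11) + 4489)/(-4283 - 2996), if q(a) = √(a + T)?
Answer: -4489/7279 - I*√5/7279 ≈ -0.61671 - 0.00030719*I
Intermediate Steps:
T = -16 (T = -4*4 = -16)
q(a) = √(-16 + a) (q(a) = √(a - 16) = √(-16 + a))
(q(11) + 4489)/(-4283 - 2996) = (√(-16 + 11) + 4489)/(-4283 - 2996) = (√(-5) + 4489)/(-7279) = (I*√5 + 4489)*(-1/7279) = (4489 + I*√5)*(-1/7279) = -4489/7279 - I*√5/7279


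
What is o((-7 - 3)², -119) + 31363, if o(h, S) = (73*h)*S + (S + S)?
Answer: -837575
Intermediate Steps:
o(h, S) = 2*S + 73*S*h (o(h, S) = 73*S*h + 2*S = 2*S + 73*S*h)
o((-7 - 3)², -119) + 31363 = -119*(2 + 73*(-7 - 3)²) + 31363 = -119*(2 + 73*(-10)²) + 31363 = -119*(2 + 73*100) + 31363 = -119*(2 + 7300) + 31363 = -119*7302 + 31363 = -868938 + 31363 = -837575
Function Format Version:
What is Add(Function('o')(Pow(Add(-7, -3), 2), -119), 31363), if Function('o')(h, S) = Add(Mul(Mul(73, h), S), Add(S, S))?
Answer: -837575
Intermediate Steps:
Function('o')(h, S) = Add(Mul(2, S), Mul(73, S, h)) (Function('o')(h, S) = Add(Mul(73, S, h), Mul(2, S)) = Add(Mul(2, S), Mul(73, S, h)))
Add(Function('o')(Pow(Add(-7, -3), 2), -119), 31363) = Add(Mul(-119, Add(2, Mul(73, Pow(Add(-7, -3), 2)))), 31363) = Add(Mul(-119, Add(2, Mul(73, Pow(-10, 2)))), 31363) = Add(Mul(-119, Add(2, Mul(73, 100))), 31363) = Add(Mul(-119, Add(2, 7300)), 31363) = Add(Mul(-119, 7302), 31363) = Add(-868938, 31363) = -837575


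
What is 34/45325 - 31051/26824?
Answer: -200924937/173685400 ≈ -1.1568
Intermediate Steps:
34/45325 - 31051/26824 = -200924937/173685400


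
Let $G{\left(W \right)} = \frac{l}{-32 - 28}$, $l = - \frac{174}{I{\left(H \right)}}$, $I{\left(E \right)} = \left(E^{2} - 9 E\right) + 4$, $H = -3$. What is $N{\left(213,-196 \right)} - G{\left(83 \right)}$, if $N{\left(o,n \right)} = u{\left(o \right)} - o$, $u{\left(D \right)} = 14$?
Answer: $- \frac{79629}{400} \approx -199.07$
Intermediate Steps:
$I{\left(E \right)} = 4 + E^{2} - 9 E$
$l = - \frac{87}{20}$ ($l = - \frac{174}{4 + \left(-3\right)^{2} - -27} = - \frac{174}{4 + 9 + 27} = - \frac{174}{40} = \left(-174\right) \frac{1}{40} = - \frac{87}{20} \approx -4.35$)
$G{\left(W \right)} = \frac{29}{400}$ ($G{\left(W \right)} = - \frac{87}{20 \left(-32 - 28\right)} = - \frac{87}{20 \left(-60\right)} = \left(- \frac{87}{20}\right) \left(- \frac{1}{60}\right) = \frac{29}{400}$)
$N{\left(o,n \right)} = 14 - o$
$N{\left(213,-196 \right)} - G{\left(83 \right)} = \left(14 - 213\right) - \frac{29}{400} = -199 - \frac{29}{400} = - \frac{79629}{400}$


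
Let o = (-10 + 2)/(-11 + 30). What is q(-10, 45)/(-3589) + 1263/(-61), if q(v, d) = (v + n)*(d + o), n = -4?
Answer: -85401895/4159651 ≈ -20.531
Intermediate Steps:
o = -8/19 ≈ -0.42105
q(v, d) = (-4 + v)*(-8/19 + d) (q(v, d) = (v - 4)*(d - 8/19) = (-4 + v)*(-8/19 + d))
q(-10, 45)/(-3589) + 1263/(-61) = (32/19 - 4*45 - 8/19*(-10) + 45*(-10))/(-3589) + 1263/(-61) = (32/19 - 180 + 80/19 - 450)*(-1/3589) + 1263*(-1/61) = -11858/19*(-1/3589) - 1263/61 = 11858/68191 - 1263/61 = -85401895/4159651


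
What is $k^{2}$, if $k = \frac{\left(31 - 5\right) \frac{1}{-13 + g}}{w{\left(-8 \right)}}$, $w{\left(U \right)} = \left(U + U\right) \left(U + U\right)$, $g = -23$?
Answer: $\frac{169}{21233664} \approx 7.9591 \cdot 10^{-6}$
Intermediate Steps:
$w{\left(U \right)} = 4 U^{2}$ ($w{\left(U \right)} = 2 U 2 U = 4 U^{2}$)
$k = - \frac{13}{4608}$ ($k = \frac{\left(31 - 5\right) \frac{1}{-13 - 23}}{4 \left(-8\right)^{2}} = \frac{26 \frac{1}{-36}}{4 \cdot 64} = \frac{26 \left(- \frac{1}{36}\right)}{256} = \left(- \frac{13}{18}\right) \frac{1}{256} = - \frac{13}{4608} \approx -0.0028212$)
$k^{2} = \left(- \frac{13}{4608}\right)^{2} = \frac{169}{21233664}$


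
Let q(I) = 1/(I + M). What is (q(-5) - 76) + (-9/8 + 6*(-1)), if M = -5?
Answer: -3329/40 ≈ -83.225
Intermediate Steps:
q(I) = 1/(-5 + I) (q(I) = 1/(I - 5) = 1/(-5 + I))
(q(-5) - 76) + (-9/8 + 6*(-1)) = (1/(-5 - 5) - 76) + (-9/8 + 6*(-1)) = (1/(-10) - 76) + (-9*⅛ - 6) = (-⅒ - 76) + (-9/8 - 6) = -761/10 - 57/8 = -3329/40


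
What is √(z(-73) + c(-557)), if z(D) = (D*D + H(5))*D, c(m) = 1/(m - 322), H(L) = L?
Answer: I*√300852498741/879 ≈ 624.0*I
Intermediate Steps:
c(m) = 1/(-322 + m)
z(D) = D*(5 + D²) (z(D) = (D*D + 5)*D = (D² + 5)*D = (5 + D²)*D = D*(5 + D²))
√(z(-73) + c(-557)) = √(-73*(5 + (-73)²) + 1/(-322 - 557)) = √(-73*(5 + 5329) + 1/(-879)) = √(-73*5334 - 1/879) = √(-389382 - 1/879) = √(-342266779/879) = I*√300852498741/879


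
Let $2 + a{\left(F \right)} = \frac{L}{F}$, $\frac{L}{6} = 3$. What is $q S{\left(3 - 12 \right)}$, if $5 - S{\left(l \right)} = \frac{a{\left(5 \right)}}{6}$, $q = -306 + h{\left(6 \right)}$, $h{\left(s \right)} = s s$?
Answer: $-1278$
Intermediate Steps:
$L = 18$ ($L = 6 \cdot 3 = 18$)
$h{\left(s \right)} = s^{2}$
$a{\left(F \right)} = -2 + \frac{18}{F}$
$q = -270$ ($q = -306 + 6^{2} = -306 + 36 = -270$)
$S{\left(l \right)} = \frac{71}{15}$ ($S{\left(l \right)} = 5 - \frac{-2 + \frac{18}{5}}{6} = 5 - \left(-2 + 18 \cdot \frac{1}{5}\right) \frac{1}{6} = 5 - \left(-2 + \frac{18}{5}\right) \frac{1}{6} = 5 - \frac{8}{5} \cdot \frac{1}{6} = 5 - \frac{4}{15} = \frac{71}{15}$)
$q S{\left(3 - 12 \right)} = \left(-270\right) \frac{71}{15} = -1278$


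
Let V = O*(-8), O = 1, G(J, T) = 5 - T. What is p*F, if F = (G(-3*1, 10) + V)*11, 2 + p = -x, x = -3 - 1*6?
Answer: -1001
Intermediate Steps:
x = -9 (x = -3 - 6 = -9)
p = 7 (p = -2 - 1*(-9) = -2 + 9 = 7)
V = -8 (V = 1*(-8) = -8)
F = -143 (F = ((5 - 1*10) - 8)*11 = ((5 - 10) - 8)*11 = (-5 - 8)*11 = -13*11 = -143)
p*F = 7*(-143) = -1001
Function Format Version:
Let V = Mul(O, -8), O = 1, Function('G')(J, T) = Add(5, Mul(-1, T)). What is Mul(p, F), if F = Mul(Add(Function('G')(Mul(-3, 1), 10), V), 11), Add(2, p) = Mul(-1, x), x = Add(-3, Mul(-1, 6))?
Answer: -1001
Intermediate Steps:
x = -9 (x = Add(-3, -6) = -9)
p = 7 (p = Add(-2, Mul(-1, -9)) = Add(-2, 9) = 7)
V = -8 (V = Mul(1, -8) = -8)
F = -143 (F = Mul(Add(Add(5, Mul(-1, 10)), -8), 11) = Mul(Add(Add(5, -10), -8), 11) = Mul(Add(-5, -8), 11) = Mul(-13, 11) = -143)
Mul(p, F) = Mul(7, -143) = -1001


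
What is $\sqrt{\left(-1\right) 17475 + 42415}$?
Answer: $2 \sqrt{6235} \approx 157.92$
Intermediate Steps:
$\sqrt{\left(-1\right) 17475 + 42415} = \sqrt{-17475 + 42415} = \sqrt{24940} = 2 \sqrt{6235}$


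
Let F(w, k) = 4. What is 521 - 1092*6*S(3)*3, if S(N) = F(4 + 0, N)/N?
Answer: -25687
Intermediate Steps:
S(N) = 4/N
521 - 1092*6*S(3)*3 = 521 - 1092*6*(4/3)*3 = 521 - 8736*3 = 521 - 1092*24 = 521 - 26208 = -25687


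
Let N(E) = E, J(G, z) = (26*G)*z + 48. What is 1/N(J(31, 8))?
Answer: 1/6496 ≈ 0.00015394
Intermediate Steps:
J(G, z) = 48 + 26*G*z (J(G, z) = 26*G*z + 48 = 48 + 26*G*z)
1/N(J(31, 8)) = 1/(48 + 26*31*8) = 1/(48 + 6448) = 1/6496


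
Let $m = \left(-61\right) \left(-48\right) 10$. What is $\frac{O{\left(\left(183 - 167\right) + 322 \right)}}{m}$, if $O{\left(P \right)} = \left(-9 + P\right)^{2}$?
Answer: $\frac{108241}{29280} \approx 3.6968$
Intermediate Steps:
$m = 29280$ ($m = 2928 \cdot 10 = 29280$)
$\frac{O{\left(\left(183 - 167\right) + 322 \right)}}{m} = \frac{\left(-9 + \left(\left(183 - 167\right) + 322\right)\right)^{2}}{29280} = \left(-9 + \left(16 + 322\right)\right)^{2} \cdot \frac{1}{29280} = \left(-9 + 338\right)^{2} \cdot \frac{1}{29280} = 329^{2} \cdot \frac{1}{29280} = 108241 \cdot \frac{1}{29280} = \frac{108241}{29280}$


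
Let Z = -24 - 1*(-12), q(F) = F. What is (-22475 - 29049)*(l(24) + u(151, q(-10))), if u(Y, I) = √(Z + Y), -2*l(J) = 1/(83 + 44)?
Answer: 25762/127 - 51524*√139 ≈ -6.0726e+5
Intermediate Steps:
l(J) = -1/254 (l(J) = -1/(2*(83 + 44)) = -½/127 = -½*1/127 = -1/254)
Z = -12 (Z = -24 + 12 = -12)
u(Y, I) = √(-12 + Y)
(-22475 - 29049)*(l(24) + u(151, q(-10))) = (-22475 - 29049)*(-1/254 + √(-12 + 151)) = -51524*(-1/254 + √139) = 25762/127 - 51524*√139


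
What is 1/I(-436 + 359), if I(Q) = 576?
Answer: 1/576 ≈ 0.0017361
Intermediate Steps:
1/I(-436 + 359) = 1/576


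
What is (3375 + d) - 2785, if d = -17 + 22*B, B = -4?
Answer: 485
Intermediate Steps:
d = -105 (d = -17 + 22*(-4) = -17 - 88 = -105)
(3375 + d) - 2785 = (3375 - 105) - 2785 = 3270 - 2785 = 485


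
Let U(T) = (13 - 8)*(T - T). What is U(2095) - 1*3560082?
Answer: -3560082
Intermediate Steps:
U(T) = 0 (U(T) = 5*0 = 0)
U(2095) - 1*3560082 = 0 - 1*3560082 = 0 - 3560082 = -3560082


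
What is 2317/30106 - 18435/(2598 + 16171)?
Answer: -511516337/565059514 ≈ -0.90524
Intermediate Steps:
2317/30106 - 18435/(2598 + 16171) = 2317*(1/30106) - 18435/18769 = 2317/30106 - 18435*1/18769 = 2317/30106 - 18435/18769 = -511516337/565059514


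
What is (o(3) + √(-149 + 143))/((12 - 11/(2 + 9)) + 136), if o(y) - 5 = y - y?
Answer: 5/147 + I*√6/147 ≈ 0.034014 + 0.016663*I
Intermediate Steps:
o(y) = 5 (o(y) = 5 + (y - y) = 5 + 0 = 5)
(o(3) + √(-149 + 143))/((12 - 11/(2 + 9)) + 136) = (5 + √(-149 + 143))/((12 - 11/(2 + 9)) + 136) = (5 + √(-6))/((12 - 11/11) + 136) = (5 + I*√6)/((12 - 11*1/11) + 136) = (5 + I*√6)/((12 - 1) + 136) = (5 + I*√6)/(11 + 136) = (5 + I*√6)/147 = (5 + I*√6)*(1/147) = 5/147 + I*√6/147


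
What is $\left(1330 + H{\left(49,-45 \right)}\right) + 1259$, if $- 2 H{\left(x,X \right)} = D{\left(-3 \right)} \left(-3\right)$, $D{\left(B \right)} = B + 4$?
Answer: $\frac{5181}{2} \approx 2590.5$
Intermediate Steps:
$D{\left(B \right)} = 4 + B$
$H{\left(x,X \right)} = \frac{3}{2}$ ($H{\left(x,X \right)} = - \frac{\left(4 - 3\right) \left(-3\right)}{2} = - \frac{1 \left(-3\right)}{2} = \left(- \frac{1}{2}\right) \left(-3\right) = \frac{3}{2}$)
$\left(1330 + H{\left(49,-45 \right)}\right) + 1259 = \left(1330 + \frac{3}{2}\right) + 1259 = \frac{2663}{2} + 1259 = \frac{5181}{2}$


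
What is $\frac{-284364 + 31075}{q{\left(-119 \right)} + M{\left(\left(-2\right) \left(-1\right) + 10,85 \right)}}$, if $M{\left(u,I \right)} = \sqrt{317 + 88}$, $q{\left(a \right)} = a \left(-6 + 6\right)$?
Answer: $- \frac{253289 \sqrt{5}}{45} \approx -12586.0$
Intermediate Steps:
$q{\left(a \right)} = 0$ ($q{\left(a \right)} = a 0 = 0$)
$M{\left(u,I \right)} = 9 \sqrt{5}$ ($M{\left(u,I \right)} = \sqrt{405} = 9 \sqrt{5}$)
$\frac{-284364 + 31075}{q{\left(-119 \right)} + M{\left(\left(-2\right) \left(-1\right) + 10,85 \right)}} = \frac{-284364 + 31075}{0 + 9 \sqrt{5}} = - \frac{253289}{9 \sqrt{5}} = - 253289 \frac{\sqrt{5}}{45} = - \frac{253289 \sqrt{5}}{45}$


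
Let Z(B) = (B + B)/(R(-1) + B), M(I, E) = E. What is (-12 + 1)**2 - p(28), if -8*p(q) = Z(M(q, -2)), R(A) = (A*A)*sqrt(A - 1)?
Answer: 727/6 + I*sqrt(2)/12 ≈ 121.17 + 0.11785*I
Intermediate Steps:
R(A) = A**2*sqrt(-1 + A)
Z(B) = 2*B/(B + I*sqrt(2)) (Z(B) = (B + B)/((-1)**2*sqrt(-1 - 1) + B) = (2*B)/(1*sqrt(-2) + B) = (2*B)/(1*(I*sqrt(2)) + B) = (2*B)/(I*sqrt(2) + B) = (2*B)/(B + I*sqrt(2)) = 2*B/(B + I*sqrt(2)))
p(q) = 1/(2*(-2 + I*sqrt(2))) (p(q) = -(-2)/(4*(-2 + I*sqrt(2))) = -(-1)/(2*(-2 + I*sqrt(2))) = 1/(2*(-2 + I*sqrt(2))))
(-12 + 1)**2 - p(28) = (-12 + 1)**2 - (-1/6 - I*sqrt(2)/12) = (-11)**2 + (1/6 + I*sqrt(2)/12) = 121 + (1/6 + I*sqrt(2)/12) = 727/6 + I*sqrt(2)/12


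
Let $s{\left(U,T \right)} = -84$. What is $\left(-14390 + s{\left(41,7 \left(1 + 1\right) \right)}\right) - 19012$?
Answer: $-33486$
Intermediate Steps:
$\left(-14390 + s{\left(41,7 \left(1 + 1\right) \right)}\right) - 19012 = \left(-14390 - 84\right) - 19012 = -14474 - 19012 = -33486$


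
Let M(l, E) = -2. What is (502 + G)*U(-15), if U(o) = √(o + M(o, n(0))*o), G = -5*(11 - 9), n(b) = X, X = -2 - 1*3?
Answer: 492*√15 ≈ 1905.5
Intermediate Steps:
X = -5 (X = -2 - 3 = -5)
n(b) = -5
G = -10 (G = -5*2 = -10)
U(o) = √(-o) (U(o) = √(o - 2*o) = √(-o))
(502 + G)*U(-15) = (502 - 10)*√(-1*(-15)) = 492*√15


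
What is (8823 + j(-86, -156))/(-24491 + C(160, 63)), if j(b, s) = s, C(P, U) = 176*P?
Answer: 2889/1223 ≈ 2.3622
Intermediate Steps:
(8823 + j(-86, -156))/(-24491 + C(160, 63)) = (8823 - 156)/(-24491 + 176*160) = 8667/(-24491 + 28160) = 8667/3669 = 8667*(1/3669) = 2889/1223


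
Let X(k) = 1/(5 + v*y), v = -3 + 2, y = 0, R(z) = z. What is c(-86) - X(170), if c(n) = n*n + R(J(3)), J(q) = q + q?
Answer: 37009/5 ≈ 7401.8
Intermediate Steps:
J(q) = 2*q
v = -1
c(n) = 6 + n² (c(n) = n*n + 2*3 = n² + 6 = 6 + n²)
X(k) = ⅕ (X(k) = 1/(5 - 1*0) = 1/(5 + 0) = 1/5 = ⅕)
c(-86) - X(170) = (6 + (-86)²) - 1*⅕ = (6 + 7396) - ⅕ = 7402 - ⅕ = 37009/5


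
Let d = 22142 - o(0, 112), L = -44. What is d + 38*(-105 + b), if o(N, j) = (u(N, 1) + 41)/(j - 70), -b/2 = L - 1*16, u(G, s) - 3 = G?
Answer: 476930/21 ≈ 22711.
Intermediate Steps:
u(G, s) = 3 + G
b = 120 (b = -2*(-44 - 1*16) = -2*(-44 - 16) = -2*(-60) = 120)
o(N, j) = (44 + N)/(-70 + j) (o(N, j) = ((3 + N) + 41)/(j - 70) = (44 + N)/(-70 + j))
d = 464960/21 (d = 22142 - (44 + 0)/(-70 + 112) = 22142 - 44/42 = 22142 - 1*22/21 = 22142 - 22/21 = 464960/21 ≈ 22141.)
d + 38*(-105 + b) = 464960/21 + 38*(-105 + 120) = 464960/21 + 38*15 = 464960/21 + 570 = 476930/21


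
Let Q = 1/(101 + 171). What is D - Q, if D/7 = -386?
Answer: -734945/272 ≈ -2702.0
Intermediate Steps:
D = -2702 (D = 7*(-386) = -2702)
Q = 1/272 ≈ 0.0036765
D - Q = -2702 - 1*1/272 = -2702 - 1/272 = -734945/272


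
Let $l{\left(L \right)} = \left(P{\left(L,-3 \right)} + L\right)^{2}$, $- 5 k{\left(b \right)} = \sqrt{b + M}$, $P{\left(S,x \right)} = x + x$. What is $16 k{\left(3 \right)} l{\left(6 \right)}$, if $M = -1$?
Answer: $0$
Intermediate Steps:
$P{\left(S,x \right)} = 2 x$
$k{\left(b \right)} = - \frac{\sqrt{-1 + b}}{5}$ ($k{\left(b \right)} = - \frac{\sqrt{b - 1}}{5} = - \frac{\sqrt{-1 + b}}{5}$)
$l{\left(L \right)} = \left(-6 + L\right)^{2}$ ($l{\left(L \right)} = \left(2 \left(-3\right) + L\right)^{2} = \left(-6 + L\right)^{2}$)
$16 k{\left(3 \right)} l{\left(6 \right)} = 16 \left(- \frac{\sqrt{-1 + 3}}{5}\right) \left(-6 + 6\right)^{2} = 16 \left(- \frac{\sqrt{2}}{5}\right) 0^{2} = - \frac{16 \sqrt{2}}{5} \cdot 0 = 0$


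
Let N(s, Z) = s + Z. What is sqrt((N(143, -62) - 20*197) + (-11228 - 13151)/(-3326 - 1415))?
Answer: 2*I*sqrt(21655868685)/4741 ≈ 62.079*I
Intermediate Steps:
N(s, Z) = Z + s
sqrt((N(143, -62) - 20*197) + (-11228 - 13151)/(-3326 - 1415)) = sqrt(((-62 + 143) - 20*197) + (-11228 - 13151)/(-3326 - 1415)) = sqrt((81 - 3940) - 24379/(-4741)) = sqrt(-3859 - 24379*(-1/4741)) = sqrt(-3859 + 24379/4741) = sqrt(-18271140/4741) = 2*I*sqrt(21655868685)/4741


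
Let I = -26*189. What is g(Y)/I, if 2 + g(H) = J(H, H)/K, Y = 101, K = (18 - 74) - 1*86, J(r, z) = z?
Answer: 55/99684 ≈ 0.00055174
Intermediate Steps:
K = -142 (K = -56 - 86 = -142)
I = -4914
g(H) = -2 - H/142 (g(H) = -2 + H/(-142) = -2 + H*(-1/142) = -2 - H/142)
g(Y)/I = (-2 - 1/142*101)/(-4914) = (-2 - 101/142)*(-1/4914) = -385/142*(-1/4914) = 55/99684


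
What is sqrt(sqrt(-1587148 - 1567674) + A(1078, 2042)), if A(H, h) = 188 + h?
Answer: sqrt(2230 + I*sqrt(3154822)) ≈ 50.403 + 17.62*I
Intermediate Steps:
sqrt(sqrt(-1587148 - 1567674) + A(1078, 2042)) = sqrt(sqrt(-1587148 - 1567674) + (188 + 2042)) = sqrt(sqrt(-3154822) + 2230) = sqrt(I*sqrt(3154822) + 2230) = sqrt(2230 + I*sqrt(3154822))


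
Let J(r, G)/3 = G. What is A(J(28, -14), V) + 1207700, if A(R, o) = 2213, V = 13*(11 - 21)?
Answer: 1209913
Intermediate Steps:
V = -130 (V = 13*(-10) = -130)
J(r, G) = 3*G
A(J(28, -14), V) + 1207700 = 2213 + 1207700 = 1209913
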